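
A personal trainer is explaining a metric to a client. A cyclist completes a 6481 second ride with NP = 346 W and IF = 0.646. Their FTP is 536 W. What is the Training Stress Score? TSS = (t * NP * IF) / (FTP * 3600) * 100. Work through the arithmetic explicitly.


t * NP * IF = 6481 * 346 * 0.646 = 1448607.196
FTP * 3600 = 1929600
TSS = (1448607.196 / 1929600) * 100 = 75.07

75.07 TSS


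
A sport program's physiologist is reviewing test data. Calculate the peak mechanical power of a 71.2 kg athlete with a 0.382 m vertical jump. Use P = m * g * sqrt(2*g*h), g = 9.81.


First, sqrt(2gh) = sqrt(2 * 9.81 * 0.382)
= sqrt(7.49484) = 2.737671 m/s
Power = 71.2 * 9.81 * 2.737671 = 1912.19 W

1912.19 W


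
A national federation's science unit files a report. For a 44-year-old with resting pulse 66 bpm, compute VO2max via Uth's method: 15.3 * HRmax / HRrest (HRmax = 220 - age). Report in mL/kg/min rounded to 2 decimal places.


Step 1: HRmax = 220 - 44 = 176 bpm
Step 2: Ratio = 176 / 66 = 2.6667
Step 3: VO2max = 15.3 * 2.6667 = 40.8 mL/kg/min

40.8 mL/kg/min


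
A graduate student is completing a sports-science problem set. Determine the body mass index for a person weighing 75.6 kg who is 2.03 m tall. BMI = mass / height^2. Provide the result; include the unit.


BMI = mass / height^2
= 75.6 / 2.03^2
= 75.6 / 4.1209
= 18.35 kg/m^2

18.35 kg/m^2


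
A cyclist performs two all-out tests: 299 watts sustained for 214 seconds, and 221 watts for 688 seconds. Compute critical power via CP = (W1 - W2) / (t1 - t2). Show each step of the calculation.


W1 = P1 * t1 = 299 * 214 = 63986 J
W2 = P2 * t2 = 221 * 688 = 152048 J
CP = (63986 - 152048) / (214 - 688)
= 185.78 W

185.78 W


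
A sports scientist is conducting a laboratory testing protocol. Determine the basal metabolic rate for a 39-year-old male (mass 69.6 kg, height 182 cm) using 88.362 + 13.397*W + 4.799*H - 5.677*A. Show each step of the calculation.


BMR = 88.362 + 13.397*69.6 + 4.799*182 - 5.677*39
= 1672.81 kcal/day

1672.81 kcal/day


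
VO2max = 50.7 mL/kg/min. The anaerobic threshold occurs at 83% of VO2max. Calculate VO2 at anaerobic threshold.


AT fraction = 83 / 100 = 0.83
AT VO2 = 50.7 * 0.83
= 42.08 mL/kg/min

42.08 mL/kg/min


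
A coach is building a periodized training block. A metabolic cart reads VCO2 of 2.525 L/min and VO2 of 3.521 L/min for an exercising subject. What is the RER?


RER = VCO2 / VO2 = 2.525 / 3.521 = 0.7171

0.7171


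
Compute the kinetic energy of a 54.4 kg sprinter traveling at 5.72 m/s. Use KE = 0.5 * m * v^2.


Velocity squared = 32.7184
KE = 0.5 * 54.4 * 32.7184 = 889.94 J

889.94 J


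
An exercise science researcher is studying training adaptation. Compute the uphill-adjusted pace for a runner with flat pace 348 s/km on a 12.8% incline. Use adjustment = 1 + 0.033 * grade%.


Adjustment factor = 1 + 0.033 * 12.8 = 1.4224
Grade-adjusted pace = 348 * 1.4224 = 495.0 s/km

495.0 s/km


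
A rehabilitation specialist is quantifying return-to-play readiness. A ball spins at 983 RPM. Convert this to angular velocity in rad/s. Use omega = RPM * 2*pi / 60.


omega = 983 * 2 * pi / 60
= 983 * 6.28318531 / 60
= 6176.371 / 60
= 102.94 rad/s

102.94 rad/s


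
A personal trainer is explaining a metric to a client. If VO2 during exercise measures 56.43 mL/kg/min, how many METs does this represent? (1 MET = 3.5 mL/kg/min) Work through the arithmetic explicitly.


METs = VO2 / 3.5 = 56.43 / 3.5 = 16.12

16.12 METs


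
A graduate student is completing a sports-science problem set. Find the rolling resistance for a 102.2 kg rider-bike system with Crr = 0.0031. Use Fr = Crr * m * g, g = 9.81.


m * g = 102.2 * 9.81 = 1002.582 N
Fr = 0.0031 * 1002.582 = 3.108 N

3.108 N


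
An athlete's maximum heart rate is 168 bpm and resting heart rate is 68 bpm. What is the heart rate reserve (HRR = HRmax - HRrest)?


HRR = HRmax - HRrest
= 168 - 68
= 100 bpm

100 bpm


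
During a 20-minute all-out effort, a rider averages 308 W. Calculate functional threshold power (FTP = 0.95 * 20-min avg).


FTP = 0.95 * 308
= 292.6 W

292.6 W


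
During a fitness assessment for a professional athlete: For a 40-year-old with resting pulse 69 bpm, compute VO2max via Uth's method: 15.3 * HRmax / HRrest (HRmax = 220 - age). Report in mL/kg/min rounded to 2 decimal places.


Step 1: HRmax = 220 - 40 = 180 bpm
Step 2: Ratio = 180 / 69 = 2.6087
Step 3: VO2max = 15.3 * 2.6087 = 39.91 mL/kg/min

39.91 mL/kg/min


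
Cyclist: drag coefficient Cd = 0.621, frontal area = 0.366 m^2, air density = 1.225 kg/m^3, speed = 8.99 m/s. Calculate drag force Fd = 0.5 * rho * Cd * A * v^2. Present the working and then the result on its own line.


v^2 = 8.99^2 = 80.8201
Fd = 0.5 * 1.225 * 0.621 * 0.366 * 80.8201
= 11.251 N

11.251 N


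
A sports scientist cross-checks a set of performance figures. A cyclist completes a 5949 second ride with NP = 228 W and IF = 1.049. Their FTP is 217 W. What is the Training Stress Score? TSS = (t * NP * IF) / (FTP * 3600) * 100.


t * NP * IF = 5949 * 228 * 1.049 = 1422834.228
FTP * 3600 = 781200
TSS = (1422834.228 / 781200) * 100 = 182.13

182.13 TSS


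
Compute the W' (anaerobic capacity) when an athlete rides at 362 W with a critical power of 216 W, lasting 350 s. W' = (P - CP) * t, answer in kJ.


Above-CP power = 146 W
Duration = 350 s
W' = 146 * 350 = 51100 J
Convert: 51100 / 1000 = 51.1 kJ

51.1 kJ


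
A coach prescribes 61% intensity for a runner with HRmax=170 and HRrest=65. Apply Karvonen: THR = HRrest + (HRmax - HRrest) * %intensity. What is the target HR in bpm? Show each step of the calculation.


Heart rate reserve = 170 - 65 = 105
Intensity fraction = 61 / 100 = 0.61
THR = 65 + 105 * 0.61 = 129.05 bpm

129.05 bpm


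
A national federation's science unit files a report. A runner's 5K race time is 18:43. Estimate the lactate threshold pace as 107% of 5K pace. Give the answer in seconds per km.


Total race time = 18*60 + 43 = 1123 seconds
5K pace = 1123 / 5 = 224.6 sec/km
LT pace = 224.6 * 1.07 = 240.32 sec/km

240.32 s/km


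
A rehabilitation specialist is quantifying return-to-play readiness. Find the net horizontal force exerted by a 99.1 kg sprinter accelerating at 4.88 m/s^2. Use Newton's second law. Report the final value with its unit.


Newton's second law: F = m * a
F = 99.1 * 4.88 = 483.61 N

483.61 N


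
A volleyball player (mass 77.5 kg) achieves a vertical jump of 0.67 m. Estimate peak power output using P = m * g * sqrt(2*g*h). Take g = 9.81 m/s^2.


2 * g * h = 2 * 9.81 * 0.67 = 13.1454
sqrt(13.1454) = 3.625659 m/s
P = 77.5 * 9.81 * 3.625659 = 2756.5 W

2756.5 W


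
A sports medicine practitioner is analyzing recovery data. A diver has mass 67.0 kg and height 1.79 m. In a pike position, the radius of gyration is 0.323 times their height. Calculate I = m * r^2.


r = 0.323 * 1.79 = 0.57817 m
I = m * r^2 = 67.0 * 0.334281 = 22.397 kg*m^2

22.397 kg*m^2


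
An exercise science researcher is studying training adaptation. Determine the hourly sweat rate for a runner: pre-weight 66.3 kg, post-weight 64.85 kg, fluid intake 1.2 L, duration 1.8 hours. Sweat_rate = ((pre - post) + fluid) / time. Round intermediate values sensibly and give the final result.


Mass lost = 66.3 - 64.85 = 1.45 kg
Add fluid consumed: 1.45 + 1.2 = 2.65 L total sweat
Sweat rate = 2.65 / 1.8 = 1.472 L/h

1.472 L/h


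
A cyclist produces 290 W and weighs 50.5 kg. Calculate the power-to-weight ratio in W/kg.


P/W = power / mass
= 290 / 50.5
= 5.743 W/kg

5.743 W/kg


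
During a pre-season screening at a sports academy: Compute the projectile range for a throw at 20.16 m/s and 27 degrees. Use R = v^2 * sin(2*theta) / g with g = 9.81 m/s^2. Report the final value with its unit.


Two times the angle = 54 degrees
sin(54) = 0.809017
R = 406.4256 * 0.809017 / 9.81 = 33.517 m

33.517 m


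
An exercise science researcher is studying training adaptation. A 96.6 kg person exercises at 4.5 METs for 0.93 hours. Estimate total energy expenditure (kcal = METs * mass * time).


Energy = METs * mass(kg) * time(h)
= 4.5 * 96.6 * 0.93
= 404.27 kcal

404.27 kcal


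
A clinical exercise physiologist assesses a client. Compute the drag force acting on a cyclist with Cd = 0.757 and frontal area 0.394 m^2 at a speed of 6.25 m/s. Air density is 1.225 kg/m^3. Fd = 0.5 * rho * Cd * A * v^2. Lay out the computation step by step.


Step 1: v^2 = 39.0625
Step 2: Fd = 0.5 * 1.225 * 0.757 * 0.394 * 39.0625
= 7.136 N

7.136 N


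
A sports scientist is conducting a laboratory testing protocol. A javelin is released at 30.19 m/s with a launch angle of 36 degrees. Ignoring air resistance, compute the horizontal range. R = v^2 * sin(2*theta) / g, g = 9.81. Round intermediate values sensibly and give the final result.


Launch speed squared = 911.4361
sin(2 * 36 deg) = 0.951057
Range = 911.4361 * 0.951057 / 9.81
= 88.362 m

88.362 m


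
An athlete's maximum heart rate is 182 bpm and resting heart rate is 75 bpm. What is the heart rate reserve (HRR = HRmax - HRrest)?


HRR = HRmax - HRrest
= 182 - 75
= 107 bpm

107 bpm


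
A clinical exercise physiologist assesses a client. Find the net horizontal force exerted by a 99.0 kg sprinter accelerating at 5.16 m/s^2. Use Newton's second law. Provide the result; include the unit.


Newton's second law: F = m * a
F = 99.0 * 5.16 = 510.84 N

510.84 N


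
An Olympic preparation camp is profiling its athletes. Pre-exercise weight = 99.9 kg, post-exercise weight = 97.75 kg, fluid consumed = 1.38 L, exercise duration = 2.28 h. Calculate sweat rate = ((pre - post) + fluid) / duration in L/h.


Weight loss = 99.9 - 97.75 = 2.15 kg (approx L)
Total sweat = 2.15 + 1.38 = 3.53 L
Sweat rate = 3.53 / 2.28 = 1.548 L/h

1.548 L/h


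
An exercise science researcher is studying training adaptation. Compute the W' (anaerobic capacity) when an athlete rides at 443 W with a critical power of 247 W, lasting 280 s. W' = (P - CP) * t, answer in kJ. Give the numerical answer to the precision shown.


Above-CP power = 196 W
Duration = 280 s
W' = 196 * 280 = 54880 J
Convert: 54880 / 1000 = 54.88 kJ

54.88 kJ


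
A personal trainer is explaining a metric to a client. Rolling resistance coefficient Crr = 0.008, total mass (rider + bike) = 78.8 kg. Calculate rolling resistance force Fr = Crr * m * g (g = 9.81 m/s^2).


Fr = Crr * m * g
= 0.008 * 78.8 * 9.81
= 6.184 N

6.184 N


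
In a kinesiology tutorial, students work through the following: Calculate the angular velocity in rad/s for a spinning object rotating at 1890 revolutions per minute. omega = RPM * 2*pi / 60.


omega = RPM * 2*pi / 60
= 1890 * 6.28318531 / 60
= 197.92 rad/s

197.92 rad/s


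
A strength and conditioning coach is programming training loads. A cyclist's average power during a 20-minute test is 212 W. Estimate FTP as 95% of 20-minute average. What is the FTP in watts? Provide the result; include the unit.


FTP = 20-min power * 0.95
= 212 * 0.95
= 201.4 W

201.4 W


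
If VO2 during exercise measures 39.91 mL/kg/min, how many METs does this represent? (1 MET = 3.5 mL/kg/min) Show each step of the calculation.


METs = VO2 / 3.5 = 39.91 / 3.5 = 11.4

11.4 METs


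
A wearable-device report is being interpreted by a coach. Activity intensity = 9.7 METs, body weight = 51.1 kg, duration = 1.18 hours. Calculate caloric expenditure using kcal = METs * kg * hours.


kcal = 9.7 * 51.1 * 1.18
= 495.67 * 1.18
= 584.89 kcal

584.89 kcal


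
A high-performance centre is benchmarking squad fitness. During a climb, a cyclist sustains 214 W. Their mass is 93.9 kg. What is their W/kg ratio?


Power-to-weight = 214 W / 93.9 kg
= 2.279 W/kg

2.279 W/kg


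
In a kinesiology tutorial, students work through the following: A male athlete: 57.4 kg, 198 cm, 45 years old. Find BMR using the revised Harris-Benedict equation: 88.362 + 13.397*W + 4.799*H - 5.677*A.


Intercept = 88.362
Weight contribution = 13.397 * 57.4 = 768.9878
Height contribution = 4.799 * 198 = 950.202
Age contribution = 5.677 * 45 = 255.465
BMR = 88.362 + 768.9878 + 950.202 - 255.465
= 1552.09 kcal/day

1552.09 kcal/day


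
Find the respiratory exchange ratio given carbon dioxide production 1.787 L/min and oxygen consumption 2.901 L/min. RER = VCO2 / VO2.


VCO2 = 1.787 L/min
VO2 = 2.901 L/min
RER = 1.787 / 2.901 = 0.616

0.616


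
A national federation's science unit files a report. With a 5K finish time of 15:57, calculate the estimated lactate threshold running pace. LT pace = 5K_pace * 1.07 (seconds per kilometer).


Race duration = 957 s for 5 km
Average pace = 957 / 5 = 191.4 s/km
LT pace = 191.4 * 1.07
= 204.8 s/km

204.8 s/km


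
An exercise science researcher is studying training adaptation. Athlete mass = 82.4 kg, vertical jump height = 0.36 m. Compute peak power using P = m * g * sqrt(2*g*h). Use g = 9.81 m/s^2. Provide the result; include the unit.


sqrt(2 * 9.81 * 0.36) = sqrt(7.0632) = 2.657668 m/s
P = 82.4 * 9.81 * 2.657668
= 2148.31 W

2148.31 W


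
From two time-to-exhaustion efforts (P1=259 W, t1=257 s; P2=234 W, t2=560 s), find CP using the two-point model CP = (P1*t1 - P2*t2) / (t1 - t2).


Work in trial 1 = 66563 J
Work in trial 2 = 131040 J
Delta work = -64477 J
Delta time = -303 s
CP = -64477 / -303 = 212.8 W

212.8 W


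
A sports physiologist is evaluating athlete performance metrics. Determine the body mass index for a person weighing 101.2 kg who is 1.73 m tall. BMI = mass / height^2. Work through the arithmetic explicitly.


BMI = mass / height^2
= 101.2 / 1.73^2
= 101.2 / 2.9929
= 33.81 kg/m^2

33.81 kg/m^2


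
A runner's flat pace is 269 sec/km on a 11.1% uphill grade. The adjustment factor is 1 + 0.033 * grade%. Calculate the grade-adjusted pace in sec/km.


Factor = 1 + 0.033 * 11.1 = 1.3663
Adjusted pace = 269 * 1.3663
= 367.53 sec/km

367.53 s/km


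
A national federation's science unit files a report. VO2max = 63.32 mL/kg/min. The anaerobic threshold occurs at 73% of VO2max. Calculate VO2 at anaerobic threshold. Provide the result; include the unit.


AT fraction = 73 / 100 = 0.73
AT VO2 = 63.32 * 0.73
= 46.22 mL/kg/min

46.22 mL/kg/min


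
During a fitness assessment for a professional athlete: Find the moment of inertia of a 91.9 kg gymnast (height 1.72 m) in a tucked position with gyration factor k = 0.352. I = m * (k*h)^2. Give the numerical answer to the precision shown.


Radius of gyration = 0.352 * 1.72 = 0.60544 m
I = 91.9 * 0.60544^2
= 91.9 * 0.366558
= 33.687 kg*m^2

33.687 kg*m^2


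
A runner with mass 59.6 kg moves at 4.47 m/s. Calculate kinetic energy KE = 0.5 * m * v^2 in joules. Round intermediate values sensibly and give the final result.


v^2 = 4.47^2 = 19.9809
KE = 0.5 * 59.6 * 19.9809
= 595.43 J

595.43 J


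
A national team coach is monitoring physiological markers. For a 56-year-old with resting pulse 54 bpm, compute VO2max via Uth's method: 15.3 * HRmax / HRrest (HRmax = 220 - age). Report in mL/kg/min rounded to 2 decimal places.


Step 1: HRmax = 220 - 56 = 164 bpm
Step 2: Ratio = 164 / 54 = 3.037
Step 3: VO2max = 15.3 * 3.037 = 46.47 mL/kg/min

46.47 mL/kg/min


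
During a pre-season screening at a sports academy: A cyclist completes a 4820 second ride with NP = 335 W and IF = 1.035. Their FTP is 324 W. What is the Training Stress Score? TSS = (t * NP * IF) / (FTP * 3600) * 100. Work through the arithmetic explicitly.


t * NP * IF = 4820 * 335 * 1.035 = 1671214.5
FTP * 3600 = 1166400
TSS = (1671214.5 / 1166400) * 100 = 143.28

143.28 TSS


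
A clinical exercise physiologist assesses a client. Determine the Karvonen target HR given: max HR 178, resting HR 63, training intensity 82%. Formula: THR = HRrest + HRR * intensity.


HRR = HRmax - HRrest = 178 - 63 = 115
THR = 63 + 115 * 0.82
= 157.3 bpm

157.3 bpm


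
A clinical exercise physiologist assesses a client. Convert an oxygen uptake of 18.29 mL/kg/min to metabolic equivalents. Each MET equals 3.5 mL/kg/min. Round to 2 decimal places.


One MET = 3.5 mL/kg/min
Number of METs = 18.29 / 3.5
= 5.23 METs

5.23 METs


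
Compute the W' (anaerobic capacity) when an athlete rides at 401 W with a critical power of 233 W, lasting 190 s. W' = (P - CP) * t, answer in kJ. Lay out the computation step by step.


Above-CP power = 168 W
Duration = 190 s
W' = 168 * 190 = 31920 J
Convert: 31920 / 1000 = 31.92 kJ

31.92 kJ


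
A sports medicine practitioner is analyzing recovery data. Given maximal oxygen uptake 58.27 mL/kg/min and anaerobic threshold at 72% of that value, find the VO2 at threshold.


Percentage as decimal = 0.72
VO2 at AT = 58.27 * 0.72 = 41.95 mL/kg/min

41.95 mL/kg/min


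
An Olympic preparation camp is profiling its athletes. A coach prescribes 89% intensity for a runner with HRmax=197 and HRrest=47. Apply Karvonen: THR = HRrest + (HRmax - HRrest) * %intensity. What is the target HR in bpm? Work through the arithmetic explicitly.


Heart rate reserve = 197 - 47 = 150
Intensity fraction = 89 / 100 = 0.89
THR = 47 + 150 * 0.89 = 180.5 bpm

180.5 bpm


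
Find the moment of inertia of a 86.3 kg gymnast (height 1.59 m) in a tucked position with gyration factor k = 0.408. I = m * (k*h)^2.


Radius of gyration = 0.408 * 1.59 = 0.64872 m
I = 86.3 * 0.64872^2
= 86.3 * 0.420838
= 36.318 kg*m^2

36.318 kg*m^2


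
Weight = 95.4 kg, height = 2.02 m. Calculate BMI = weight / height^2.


height^2 = 2.02^2 = 4.0804
BMI = 95.4 / 4.0804 = 23.38 kg/m^2

23.38 kg/m^2


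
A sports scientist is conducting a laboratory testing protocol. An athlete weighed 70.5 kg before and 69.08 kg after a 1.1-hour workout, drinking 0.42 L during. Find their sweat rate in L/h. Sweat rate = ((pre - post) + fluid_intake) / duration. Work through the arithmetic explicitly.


Body mass change = 1.42 kg
Total sweat loss = 1.42 + 0.42 = 1.84 L
Rate = 1.84 / 1.1 = 1.673 L/h

1.673 L/h


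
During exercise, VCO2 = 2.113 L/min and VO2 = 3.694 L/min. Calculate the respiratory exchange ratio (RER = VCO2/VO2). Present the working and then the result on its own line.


RER = VCO2 / VO2
= 2.113 / 3.694
= 0.572

0.572


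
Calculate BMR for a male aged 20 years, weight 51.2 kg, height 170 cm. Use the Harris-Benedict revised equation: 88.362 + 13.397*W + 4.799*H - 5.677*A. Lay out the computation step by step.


Substituting values:
W term = 13.397 * 51.2 = 685.9264
H term = 4.799 * 170 = 815.83
A term = 5.677 * 20 = 113.54
BMR = 1476.58 kcal/day

1476.58 kcal/day


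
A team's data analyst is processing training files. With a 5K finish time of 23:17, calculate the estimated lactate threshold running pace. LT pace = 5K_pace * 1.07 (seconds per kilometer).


Race duration = 1397 s for 5 km
Average pace = 1397 / 5 = 279.4 s/km
LT pace = 279.4 * 1.07
= 298.96 s/km

298.96 s/km


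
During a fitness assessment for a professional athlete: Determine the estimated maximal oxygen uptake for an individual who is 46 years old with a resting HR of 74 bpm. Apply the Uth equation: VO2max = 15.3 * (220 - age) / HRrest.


HRmax = 220 - 46 = 174
VO2max = 15.3 * (174 / 74)
= 15.3 * 2.3514
= 35.98 mL/kg/min

35.98 mL/kg/min


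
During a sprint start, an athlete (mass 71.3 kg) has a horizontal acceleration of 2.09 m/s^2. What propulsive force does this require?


Propulsive force = mass * acceleration
= 71.3 kg * 2.09 m/s^2
= 149.02 N

149.02 N


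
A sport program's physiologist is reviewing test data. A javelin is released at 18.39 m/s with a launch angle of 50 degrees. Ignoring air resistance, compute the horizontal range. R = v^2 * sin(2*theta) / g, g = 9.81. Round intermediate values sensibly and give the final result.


Launch speed squared = 338.1921
sin(2 * 50 deg) = 0.984808
Range = 338.1921 * 0.984808 / 9.81
= 33.95 m

33.95 m


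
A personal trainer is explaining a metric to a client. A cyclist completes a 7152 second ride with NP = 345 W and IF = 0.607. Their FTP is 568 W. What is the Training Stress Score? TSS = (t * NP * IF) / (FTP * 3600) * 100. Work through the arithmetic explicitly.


t * NP * IF = 7152 * 345 * 0.607 = 1497736.08
FTP * 3600 = 2044800
TSS = (1497736.08 / 2044800) * 100 = 73.25

73.25 TSS


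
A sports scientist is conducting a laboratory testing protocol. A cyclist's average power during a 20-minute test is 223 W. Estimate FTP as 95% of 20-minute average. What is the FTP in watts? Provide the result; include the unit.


FTP = 20-min power * 0.95
= 223 * 0.95
= 211.85 W

211.85 W


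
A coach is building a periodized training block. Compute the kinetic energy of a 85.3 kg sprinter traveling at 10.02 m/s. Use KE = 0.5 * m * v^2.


Velocity squared = 100.4004
KE = 0.5 * 85.3 * 100.4004 = 4282.08 J

4282.08 J


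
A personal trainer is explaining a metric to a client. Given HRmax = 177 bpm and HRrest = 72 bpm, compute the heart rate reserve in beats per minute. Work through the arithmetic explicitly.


Heart rate reserve = maximum HR minus resting HR
HRR = 177 - 72 = 105 bpm

105 bpm


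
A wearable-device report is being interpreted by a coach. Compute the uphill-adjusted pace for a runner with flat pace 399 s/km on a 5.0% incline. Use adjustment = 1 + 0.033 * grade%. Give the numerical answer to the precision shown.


Adjustment factor = 1 + 0.033 * 5.0 = 1.165
Grade-adjusted pace = 399 * 1.165 = 464.84 s/km

464.84 s/km


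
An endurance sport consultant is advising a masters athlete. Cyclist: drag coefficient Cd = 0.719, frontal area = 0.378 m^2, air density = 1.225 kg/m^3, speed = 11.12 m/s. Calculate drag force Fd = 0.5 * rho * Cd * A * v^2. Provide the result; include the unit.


v^2 = 11.12^2 = 123.6544
Fd = 0.5 * 1.225 * 0.719 * 0.378 * 123.6544
= 20.584 N

20.584 N


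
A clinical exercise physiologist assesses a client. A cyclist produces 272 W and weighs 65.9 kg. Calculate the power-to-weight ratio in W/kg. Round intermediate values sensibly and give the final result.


P/W = power / mass
= 272 / 65.9
= 4.127 W/kg

4.127 W/kg


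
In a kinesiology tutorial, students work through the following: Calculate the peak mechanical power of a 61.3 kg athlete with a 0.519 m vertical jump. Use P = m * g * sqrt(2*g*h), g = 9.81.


First, sqrt(2gh) = sqrt(2 * 9.81 * 0.519)
= sqrt(10.18278) = 3.191047 m/s
Power = 61.3 * 9.81 * 3.191047 = 1918.95 W

1918.95 W


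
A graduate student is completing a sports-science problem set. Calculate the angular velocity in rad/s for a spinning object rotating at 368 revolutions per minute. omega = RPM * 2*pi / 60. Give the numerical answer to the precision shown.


omega = RPM * 2*pi / 60
= 368 * 6.28318531 / 60
= 38.537 rad/s

38.537 rad/s


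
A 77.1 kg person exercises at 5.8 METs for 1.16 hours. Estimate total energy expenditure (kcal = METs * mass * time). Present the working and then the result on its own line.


Energy = METs * mass(kg) * time(h)
= 5.8 * 77.1 * 1.16
= 518.73 kcal

518.73 kcal


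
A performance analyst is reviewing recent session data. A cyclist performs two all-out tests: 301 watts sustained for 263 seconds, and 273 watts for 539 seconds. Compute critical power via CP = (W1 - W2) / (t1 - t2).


W1 = P1 * t1 = 301 * 263 = 79163 J
W2 = P2 * t2 = 273 * 539 = 147147 J
CP = (79163 - 147147) / (263 - 539)
= 246.32 W

246.32 W


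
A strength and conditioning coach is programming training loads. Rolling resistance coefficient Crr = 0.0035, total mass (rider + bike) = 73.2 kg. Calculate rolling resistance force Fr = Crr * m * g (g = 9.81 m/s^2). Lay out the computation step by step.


Fr = Crr * m * g
= 0.0035 * 73.2 * 9.81
= 2.513 N

2.513 N


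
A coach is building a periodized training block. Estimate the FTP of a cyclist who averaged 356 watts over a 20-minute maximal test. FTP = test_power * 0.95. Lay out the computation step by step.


FTP = 356 * 0.95 = 338.2 W

338.2 W


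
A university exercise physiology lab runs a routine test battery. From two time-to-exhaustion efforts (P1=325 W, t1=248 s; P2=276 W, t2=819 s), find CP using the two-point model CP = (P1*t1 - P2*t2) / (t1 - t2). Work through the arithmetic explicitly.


Work in trial 1 = 80600 J
Work in trial 2 = 226044 J
Delta work = -145444 J
Delta time = -571 s
CP = -145444 / -571 = 254.72 W

254.72 W


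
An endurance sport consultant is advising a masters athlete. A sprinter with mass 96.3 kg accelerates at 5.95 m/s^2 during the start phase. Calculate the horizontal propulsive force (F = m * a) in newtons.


F = m * a
= 96.3 * 5.95
= 572.99 N

572.99 N


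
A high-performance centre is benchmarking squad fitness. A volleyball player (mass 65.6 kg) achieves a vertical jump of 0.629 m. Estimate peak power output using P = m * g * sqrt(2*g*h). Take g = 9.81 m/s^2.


2 * g * h = 2 * 9.81 * 0.629 = 12.34098
sqrt(12.34098) = 3.512973 m/s
P = 65.6 * 9.81 * 3.512973 = 2260.72 W

2260.72 W


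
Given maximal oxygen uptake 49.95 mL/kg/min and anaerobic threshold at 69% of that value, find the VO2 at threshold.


Percentage as decimal = 0.69
VO2 at AT = 49.95 * 0.69 = 34.47 mL/kg/min

34.47 mL/kg/min


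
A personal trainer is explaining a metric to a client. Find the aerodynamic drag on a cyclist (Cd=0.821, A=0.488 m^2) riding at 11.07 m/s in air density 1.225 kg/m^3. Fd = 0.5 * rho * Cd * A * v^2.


Fd = 0.5 * 1.225 * 0.821 * 0.488 * 11.07^2
= 0.5 * 1.225 * 0.821 * 0.488 * 122.5449
= 30.072 N

30.072 N


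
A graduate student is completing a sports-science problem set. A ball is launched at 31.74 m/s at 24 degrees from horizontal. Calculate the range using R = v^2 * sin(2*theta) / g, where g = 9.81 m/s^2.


sin(2 * 24) = sin(48) = 0.743145
v^2 = 31.74^2 = 1007.4276
R = 1007.4276 * 0.743145 / 9.81
= 76.316 m

76.316 m


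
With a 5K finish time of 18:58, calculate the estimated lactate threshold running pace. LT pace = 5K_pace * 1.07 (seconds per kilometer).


Race duration = 1138 s for 5 km
Average pace = 1138 / 5 = 227.6 s/km
LT pace = 227.6 * 1.07
= 243.53 s/km

243.53 s/km


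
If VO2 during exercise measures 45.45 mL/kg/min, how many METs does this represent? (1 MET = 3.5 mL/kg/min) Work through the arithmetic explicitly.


METs = VO2 / 3.5 = 45.45 / 3.5 = 12.99

12.99 METs


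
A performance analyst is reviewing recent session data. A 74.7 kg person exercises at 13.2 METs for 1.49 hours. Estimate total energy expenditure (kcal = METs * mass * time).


Energy = METs * mass(kg) * time(h)
= 13.2 * 74.7 * 1.49
= 1469.2 kcal

1469.2 kcal


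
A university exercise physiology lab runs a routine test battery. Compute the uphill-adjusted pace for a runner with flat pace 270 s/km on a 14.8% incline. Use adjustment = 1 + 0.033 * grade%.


Adjustment factor = 1 + 0.033 * 14.8 = 1.4884
Grade-adjusted pace = 270 * 1.4884 = 401.87 s/km

401.87 s/km


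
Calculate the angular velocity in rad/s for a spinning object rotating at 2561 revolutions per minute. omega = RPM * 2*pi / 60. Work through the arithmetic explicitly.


omega = RPM * 2*pi / 60
= 2561 * 6.28318531 / 60
= 268.187 rad/s

268.187 rad/s


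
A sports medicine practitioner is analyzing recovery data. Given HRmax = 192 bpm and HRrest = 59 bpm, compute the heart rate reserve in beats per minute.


Heart rate reserve = maximum HR minus resting HR
HRR = 192 - 59 = 133 bpm

133 bpm


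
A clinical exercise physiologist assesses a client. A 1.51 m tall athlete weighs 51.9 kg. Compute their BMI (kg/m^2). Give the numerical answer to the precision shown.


height^2 = 2.2801 m^2
BMI = 51.9 / 2.2801 = 22.76 kg/m^2

22.76 kg/m^2


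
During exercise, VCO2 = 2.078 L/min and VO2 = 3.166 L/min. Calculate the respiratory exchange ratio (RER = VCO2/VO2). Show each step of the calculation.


RER = VCO2 / VO2
= 2.078 / 3.166
= 0.6563

0.6563


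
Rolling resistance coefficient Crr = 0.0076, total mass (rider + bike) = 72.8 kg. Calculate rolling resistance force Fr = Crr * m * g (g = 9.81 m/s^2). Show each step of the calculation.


Fr = Crr * m * g
= 0.0076 * 72.8 * 9.81
= 5.428 N

5.428 N


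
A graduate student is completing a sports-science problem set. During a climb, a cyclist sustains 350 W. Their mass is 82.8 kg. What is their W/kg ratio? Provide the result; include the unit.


Power-to-weight = 350 W / 82.8 kg
= 4.227 W/kg

4.227 W/kg


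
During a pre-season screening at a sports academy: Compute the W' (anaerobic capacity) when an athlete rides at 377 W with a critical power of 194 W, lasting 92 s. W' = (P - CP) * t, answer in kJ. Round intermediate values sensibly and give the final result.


Above-CP power = 183 W
Duration = 92 s
W' = 183 * 92 = 16836 J
Convert: 16836 / 1000 = 16.836 kJ

16.836 kJ


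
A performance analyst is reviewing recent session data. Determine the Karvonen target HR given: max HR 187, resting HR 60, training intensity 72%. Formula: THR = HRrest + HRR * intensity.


HRR = HRmax - HRrest = 187 - 60 = 127
THR = 60 + 127 * 0.72
= 151.44 bpm

151.44 bpm


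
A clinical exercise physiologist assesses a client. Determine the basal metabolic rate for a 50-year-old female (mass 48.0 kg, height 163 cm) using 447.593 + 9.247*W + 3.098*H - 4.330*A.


BMR = 447.593 + 9.247*48.0 + 3.098*163 - 4.330*50
= 1179.92 kcal/day

1179.92 kcal/day


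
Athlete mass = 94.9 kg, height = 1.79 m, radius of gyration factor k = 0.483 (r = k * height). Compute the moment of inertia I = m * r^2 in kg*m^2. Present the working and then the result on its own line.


r = k * height = 0.483 * 1.79 = 0.86457 m
r^2 = 0.86457^2 = 0.747481
I = 94.9 * 0.747481 = 70.936 kg*m^2

70.936 kg*m^2


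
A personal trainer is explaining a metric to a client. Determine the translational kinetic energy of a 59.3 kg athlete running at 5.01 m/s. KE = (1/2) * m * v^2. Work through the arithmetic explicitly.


KE = 0.5 * m * v^2
= 0.5 * 59.3 * 5.01^2
= 0.5 * 59.3 * 25.1001
= 744.22 J

744.22 J


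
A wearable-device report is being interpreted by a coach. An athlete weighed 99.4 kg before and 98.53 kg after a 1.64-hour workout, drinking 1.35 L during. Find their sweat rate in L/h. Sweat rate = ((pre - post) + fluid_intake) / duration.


Body mass change = 0.87 kg
Total sweat loss = 0.87 + 1.35 = 2.22 L
Rate = 2.22 / 1.64 = 1.354 L/h

1.354 L/h


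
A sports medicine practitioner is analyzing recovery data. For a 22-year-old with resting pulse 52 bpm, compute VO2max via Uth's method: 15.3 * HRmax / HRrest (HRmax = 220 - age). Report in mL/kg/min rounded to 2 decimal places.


Step 1: HRmax = 220 - 22 = 198 bpm
Step 2: Ratio = 198 / 52 = 3.8077
Step 3: VO2max = 15.3 * 3.8077 = 58.26 mL/kg/min

58.26 mL/kg/min


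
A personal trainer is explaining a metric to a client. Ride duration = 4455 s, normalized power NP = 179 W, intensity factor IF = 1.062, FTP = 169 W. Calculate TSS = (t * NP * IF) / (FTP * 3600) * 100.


Numerator = 4455 * 179 * 1.062 = 846886.59
Denominator = 169 * 3600 = 608400
TSS = 846886.59 / 608400 * 100
= 139.2

139.2 TSS


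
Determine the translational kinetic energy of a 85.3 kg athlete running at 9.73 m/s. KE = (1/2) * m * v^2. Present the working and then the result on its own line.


KE = 0.5 * m * v^2
= 0.5 * 85.3 * 9.73^2
= 0.5 * 85.3 * 94.6729
= 4037.8 J

4037.8 J


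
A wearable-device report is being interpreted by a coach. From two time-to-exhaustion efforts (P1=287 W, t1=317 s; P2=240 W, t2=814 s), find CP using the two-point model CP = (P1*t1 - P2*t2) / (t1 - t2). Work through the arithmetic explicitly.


Work in trial 1 = 90979 J
Work in trial 2 = 195360 J
Delta work = -104381 J
Delta time = -497 s
CP = -104381 / -497 = 210.02 W

210.02 W


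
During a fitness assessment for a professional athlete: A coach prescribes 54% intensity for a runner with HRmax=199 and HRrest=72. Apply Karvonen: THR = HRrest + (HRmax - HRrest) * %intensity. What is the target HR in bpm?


Heart rate reserve = 199 - 72 = 127
Intensity fraction = 54 / 100 = 0.54
THR = 72 + 127 * 0.54 = 140.58 bpm

140.58 bpm


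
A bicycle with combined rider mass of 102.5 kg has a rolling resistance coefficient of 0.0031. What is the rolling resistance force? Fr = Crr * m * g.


Fr = 0.0031 * 102.5 * 9.81
= 0.31775 * 9.81
= 3.117 N

3.117 N


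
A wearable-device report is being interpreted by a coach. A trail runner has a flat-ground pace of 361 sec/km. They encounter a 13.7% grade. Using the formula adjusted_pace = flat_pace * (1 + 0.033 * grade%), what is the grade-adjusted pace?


Grade factor = 1 + 0.033 * 13.7 = 1.4521
Adjusted = 361 * 1.4521 = 524.21 sec/km

524.21 s/km


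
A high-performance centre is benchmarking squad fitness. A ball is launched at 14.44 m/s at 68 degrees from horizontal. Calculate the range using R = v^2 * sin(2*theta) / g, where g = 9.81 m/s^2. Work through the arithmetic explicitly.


sin(2 * 68) = sin(136) = 0.694658
v^2 = 14.44^2 = 208.5136
R = 208.5136 * 0.694658 / 9.81
= 14.765 m

14.765 m


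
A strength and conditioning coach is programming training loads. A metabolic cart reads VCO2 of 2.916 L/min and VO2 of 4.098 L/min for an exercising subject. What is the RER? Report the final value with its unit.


RER = VCO2 / VO2 = 2.916 / 4.098 = 0.7116

0.7116


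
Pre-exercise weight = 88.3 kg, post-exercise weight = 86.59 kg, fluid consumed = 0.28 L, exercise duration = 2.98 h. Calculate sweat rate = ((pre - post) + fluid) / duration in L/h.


Weight loss = 88.3 - 86.59 = 1.71 kg (approx L)
Total sweat = 1.71 + 0.28 = 1.99 L
Sweat rate = 1.99 / 2.98 = 0.668 L/h

0.668 L/h


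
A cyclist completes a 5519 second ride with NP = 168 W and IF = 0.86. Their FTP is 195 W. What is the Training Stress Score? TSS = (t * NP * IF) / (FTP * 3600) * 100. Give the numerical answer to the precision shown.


t * NP * IF = 5519 * 168 * 0.86 = 797385.12
FTP * 3600 = 702000
TSS = (797385.12 / 702000) * 100 = 113.59

113.59 TSS


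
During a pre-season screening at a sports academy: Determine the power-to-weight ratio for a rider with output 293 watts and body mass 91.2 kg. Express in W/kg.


P/W = 293 / 91.2 = 3.213 W/kg

3.213 W/kg


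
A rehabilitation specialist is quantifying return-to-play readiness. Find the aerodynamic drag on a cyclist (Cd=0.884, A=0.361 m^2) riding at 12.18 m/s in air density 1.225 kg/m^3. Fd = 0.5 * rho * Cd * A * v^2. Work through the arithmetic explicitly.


Fd = 0.5 * 1.225 * 0.884 * 0.361 * 12.18^2
= 0.5 * 1.225 * 0.884 * 0.361 * 148.3524
= 28.997 N

28.997 N


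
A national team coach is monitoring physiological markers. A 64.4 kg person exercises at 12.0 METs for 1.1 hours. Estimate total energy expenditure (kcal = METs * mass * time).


Energy = METs * mass(kg) * time(h)
= 12.0 * 64.4 * 1.1
= 850.08 kcal

850.08 kcal


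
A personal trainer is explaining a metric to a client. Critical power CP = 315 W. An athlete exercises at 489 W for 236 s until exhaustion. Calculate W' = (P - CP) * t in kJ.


P - CP = 489 - 315 = 174 W
W' = 174 * 236 = 41064 J
= 41064 / 1000 = 41.064 kJ

41.064 kJ


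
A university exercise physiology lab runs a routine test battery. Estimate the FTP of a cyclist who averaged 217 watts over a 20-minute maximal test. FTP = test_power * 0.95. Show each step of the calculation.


FTP = 217 * 0.95 = 206.15 W

206.15 W


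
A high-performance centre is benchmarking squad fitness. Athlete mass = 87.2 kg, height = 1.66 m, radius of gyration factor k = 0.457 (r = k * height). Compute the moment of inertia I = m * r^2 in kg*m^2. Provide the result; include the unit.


r = k * height = 0.457 * 1.66 = 0.75862 m
r^2 = 0.75862^2 = 0.575504
I = 87.2 * 0.575504 = 50.184 kg*m^2

50.184 kg*m^2


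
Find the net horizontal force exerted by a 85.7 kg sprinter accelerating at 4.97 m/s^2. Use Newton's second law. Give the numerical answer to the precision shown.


Newton's second law: F = m * a
F = 85.7 * 4.97 = 425.93 N

425.93 N


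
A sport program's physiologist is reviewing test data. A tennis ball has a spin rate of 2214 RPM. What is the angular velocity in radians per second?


Convert RPM to rad/s: multiply by 2*pi and divide by 60
omega = 2214 * 2 * pi / 60
= 231.85 rad/s

231.85 rad/s


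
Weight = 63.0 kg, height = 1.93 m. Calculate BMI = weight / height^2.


height^2 = 1.93^2 = 3.7249
BMI = 63.0 / 3.7249 = 16.91 kg/m^2

16.91 kg/m^2


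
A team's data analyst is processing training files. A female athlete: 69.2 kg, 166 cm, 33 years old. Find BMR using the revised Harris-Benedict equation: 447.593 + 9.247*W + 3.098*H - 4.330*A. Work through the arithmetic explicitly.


Intercept = 447.593
Weight contribution = 9.247 * 69.2 = 639.8924
Height contribution = 3.098 * 166 = 514.268
Age contribution = 4.33 * 33 = 142.89
BMR = 447.593 + 639.8924 + 514.268 - 142.89
= 1458.86 kcal/day

1458.86 kcal/day


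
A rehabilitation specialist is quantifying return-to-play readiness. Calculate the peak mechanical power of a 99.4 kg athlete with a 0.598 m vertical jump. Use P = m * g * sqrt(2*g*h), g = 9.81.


First, sqrt(2gh) = sqrt(2 * 9.81 * 0.598)
= sqrt(11.73276) = 3.425312 m/s
Power = 99.4 * 9.81 * 3.425312 = 3340.07 W

3340.07 W


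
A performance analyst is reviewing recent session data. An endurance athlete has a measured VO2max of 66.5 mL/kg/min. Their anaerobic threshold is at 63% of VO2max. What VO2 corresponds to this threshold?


Anaerobic threshold VO2 = VO2max * 63%
= 66.5 * 0.63
= 41.9 mL/kg/min

41.9 mL/kg/min


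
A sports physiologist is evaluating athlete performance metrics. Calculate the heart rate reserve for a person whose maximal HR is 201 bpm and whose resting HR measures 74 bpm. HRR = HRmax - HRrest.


HRmax = 201 bpm
HRrest = 74 bpm
HRR = 201 - 74 = 127 bpm

127 bpm


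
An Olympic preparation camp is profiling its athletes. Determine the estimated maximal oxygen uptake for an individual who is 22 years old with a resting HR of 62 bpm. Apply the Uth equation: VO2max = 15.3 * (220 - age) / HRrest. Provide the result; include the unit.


HRmax = 220 - 22 = 198
VO2max = 15.3 * (198 / 62)
= 15.3 * 3.1935
= 48.86 mL/kg/min

48.86 mL/kg/min


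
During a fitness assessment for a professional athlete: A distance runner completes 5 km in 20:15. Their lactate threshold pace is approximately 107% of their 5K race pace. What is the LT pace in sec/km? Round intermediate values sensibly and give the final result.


Convert to seconds: 20 min 15 s = 1215 s
Pace per km = 1215 / 5 = 243.0 s/km
LT pace = 243.0 * 1.07 = 260.01 s/km

260.01 s/km


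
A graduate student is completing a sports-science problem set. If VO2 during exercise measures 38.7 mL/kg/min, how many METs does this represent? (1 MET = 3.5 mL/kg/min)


METs = VO2 / 3.5 = 38.7 / 3.5 = 11.06

11.06 METs


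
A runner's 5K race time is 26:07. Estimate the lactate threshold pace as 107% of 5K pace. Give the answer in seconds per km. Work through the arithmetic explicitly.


Total race time = 26*60 + 7 = 1567 seconds
5K pace = 1567 / 5 = 313.4 sec/km
LT pace = 313.4 * 1.07 = 335.34 sec/km

335.34 s/km


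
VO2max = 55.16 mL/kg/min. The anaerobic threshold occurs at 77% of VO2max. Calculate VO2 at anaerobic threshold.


AT fraction = 77 / 100 = 0.77
AT VO2 = 55.16 * 0.77
= 42.47 mL/kg/min

42.47 mL/kg/min


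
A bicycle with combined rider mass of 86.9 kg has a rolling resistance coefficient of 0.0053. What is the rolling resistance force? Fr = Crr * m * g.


Fr = 0.0053 * 86.9 * 9.81
= 0.46057 * 9.81
= 4.518 N

4.518 N


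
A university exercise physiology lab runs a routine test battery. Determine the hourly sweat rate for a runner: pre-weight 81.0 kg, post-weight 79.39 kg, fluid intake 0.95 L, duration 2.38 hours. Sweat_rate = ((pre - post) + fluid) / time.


Mass lost = 81.0 - 79.39 = 1.61 kg
Add fluid consumed: 1.61 + 0.95 = 2.56 L total sweat
Sweat rate = 2.56 / 2.38 = 1.076 L/h

1.076 L/h


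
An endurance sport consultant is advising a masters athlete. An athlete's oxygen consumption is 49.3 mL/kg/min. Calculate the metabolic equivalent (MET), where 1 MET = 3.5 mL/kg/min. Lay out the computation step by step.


MET = VO2 / 3.5
= 49.3 / 3.5
= 14.09 METs

14.09 METs
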